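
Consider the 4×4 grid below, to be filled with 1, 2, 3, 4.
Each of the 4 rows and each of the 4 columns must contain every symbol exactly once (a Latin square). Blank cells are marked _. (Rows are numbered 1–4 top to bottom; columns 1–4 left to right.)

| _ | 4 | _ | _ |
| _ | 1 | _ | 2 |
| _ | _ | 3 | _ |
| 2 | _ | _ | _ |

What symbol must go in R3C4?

Row 2, column 3: row 2 has {1, 2} and column 3 has {3}, leaving only 4.
Row 2, column 1: row 2 has {1, 2, 4} and column 1 has {2}, leaving only 3.
Row 1, column 1: row 1 has {4} and column 1 has {2, 3}, leaving only 1.
Row 1, column 3: row 1 has {1, 4} and column 3 has {3, 4}, leaving only 2.
Row 1, column 4: row 1 has {1, 2, 4} and column 4 has {2}, leaving only 3.
Row 3, column 1: row 3 has {3} and column 1 has {1, 2, 3}, leaving only 4.
Row 3 already has {3, 4} and column 4 already has {2, 3}, so row 3, column 4 must be 1.

1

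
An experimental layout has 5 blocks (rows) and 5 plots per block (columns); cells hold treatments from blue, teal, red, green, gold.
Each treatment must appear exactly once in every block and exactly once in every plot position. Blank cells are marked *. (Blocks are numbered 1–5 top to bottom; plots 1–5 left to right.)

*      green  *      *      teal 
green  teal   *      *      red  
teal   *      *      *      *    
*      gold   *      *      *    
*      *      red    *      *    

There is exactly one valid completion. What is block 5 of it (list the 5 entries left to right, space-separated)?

gold blue red teal green

Block 5, plot 2: block 5 has {red} and plot 2 has {teal, green, gold}, leaving only blue.
Block 5, plot 1: block 5 has {blue, red} and plot 1 has {teal, green}, leaving only gold.
Block 5, plot 5: block 5 has {blue, red, gold} and plot 5 has {teal, red}, leaving only green.
Block 5, plot 4: block 5 has {blue, red, green, gold} and plot 4 has {}, leaving only teal.
So block 5 reads: gold blue red teal green.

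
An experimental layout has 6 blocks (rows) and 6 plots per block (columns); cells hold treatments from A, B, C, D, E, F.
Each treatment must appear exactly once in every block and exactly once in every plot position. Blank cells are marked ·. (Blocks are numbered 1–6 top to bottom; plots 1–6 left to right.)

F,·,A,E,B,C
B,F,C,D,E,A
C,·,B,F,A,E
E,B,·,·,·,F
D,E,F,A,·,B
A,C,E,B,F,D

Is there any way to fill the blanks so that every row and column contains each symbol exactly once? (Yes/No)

No

Block 1, plot 2: block 1 has {A, B, C, E, F} and plot 2 has {B, C, E, F}, so it must be D.
Now block 3, plot 2: block 3 together with plot 2 already contain {A, B, C, D, E, F} — every symbol — so nothing can go there. The grid has no valid completion.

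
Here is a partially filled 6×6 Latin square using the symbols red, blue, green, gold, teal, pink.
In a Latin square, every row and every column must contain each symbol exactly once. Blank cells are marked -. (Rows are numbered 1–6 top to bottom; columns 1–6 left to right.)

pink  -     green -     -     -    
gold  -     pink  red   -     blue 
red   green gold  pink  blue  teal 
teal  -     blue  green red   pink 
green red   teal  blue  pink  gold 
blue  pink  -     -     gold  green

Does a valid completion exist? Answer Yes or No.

No row or column among the givens repeats a symbol, and propagating forced cells runs into no contradiction.
One valid completion exists (for instance, pink blue green gold teal red / gold teal pink red green blue / red green gold pink blue teal / teal gold blue green red pink / green red teal blue pink gold / blue pink red teal gold green).

Yes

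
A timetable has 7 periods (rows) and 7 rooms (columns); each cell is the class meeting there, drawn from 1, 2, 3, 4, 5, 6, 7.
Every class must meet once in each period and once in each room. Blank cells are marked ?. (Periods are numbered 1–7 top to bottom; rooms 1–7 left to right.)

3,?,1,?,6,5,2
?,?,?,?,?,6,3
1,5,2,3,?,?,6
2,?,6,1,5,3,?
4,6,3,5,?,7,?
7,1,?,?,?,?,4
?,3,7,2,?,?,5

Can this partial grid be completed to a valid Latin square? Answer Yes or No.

Yes

No period or room among the givens repeats a symbol, and propagating forced cells runs into no contradiction.
One valid completion exists (for instance, 3 7 1 4 6 5 2 / 5 2 4 7 1 6 3 / 1 5 2 3 7 4 6 / 2 4 6 1 5 3 7 / 4 6 3 5 2 7 1 / 7 1 5 6 3 2 4 / 6 3 7 2 4 1 5).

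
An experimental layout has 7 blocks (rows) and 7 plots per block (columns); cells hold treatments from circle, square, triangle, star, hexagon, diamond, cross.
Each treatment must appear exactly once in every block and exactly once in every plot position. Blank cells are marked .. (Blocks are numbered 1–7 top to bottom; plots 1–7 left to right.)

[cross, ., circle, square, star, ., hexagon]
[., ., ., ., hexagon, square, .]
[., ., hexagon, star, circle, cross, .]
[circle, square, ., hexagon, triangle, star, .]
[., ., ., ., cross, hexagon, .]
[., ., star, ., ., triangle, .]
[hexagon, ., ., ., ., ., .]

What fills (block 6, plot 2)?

Block 1, plot 6: block 1 has {circle, square, star, hexagon, cross} and plot 6 has {square, triangle, star, hexagon, cross}, leaving only diamond.
Block 1, plot 2: block 1 has {circle, square, star, hexagon, diamond, cross} and plot 2 has {square}, leaving only triangle.
Block 3, plot 2: block 3 has {circle, star, hexagon, cross} and plot 2 has {square, triangle}, leaving only diamond.
Block 7, plot 6: block 7 has {hexagon} and plot 6 has {square, triangle, star, hexagon, diamond, cross}, leaving only circle.
Block 6, plot 2 is narrowed to {circle, hexagon, cross}.
If it were circle, then block 7, plot 2 would be left with no valid symbol.
If it were cross, then block 5, plot 2 would be left with no valid symbol.
So block 6, plot 2 must be hexagon.

hexagon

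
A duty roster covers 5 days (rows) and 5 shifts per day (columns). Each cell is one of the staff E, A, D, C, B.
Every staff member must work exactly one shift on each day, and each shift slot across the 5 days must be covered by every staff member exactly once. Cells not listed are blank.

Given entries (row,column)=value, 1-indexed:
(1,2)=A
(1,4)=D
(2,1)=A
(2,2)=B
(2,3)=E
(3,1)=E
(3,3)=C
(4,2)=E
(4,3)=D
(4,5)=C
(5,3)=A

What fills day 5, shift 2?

Day 1, shift 3: day 1 has {A, D} and shift 3 has {E, A, D, C}, leaving only B.
Day 1, shift 1: day 1 has {A, D, B} and shift 1 has {E, A}, leaving only C.
Day 1, shift 5: day 1 has {A, D, C, B} and shift 5 has {C}, leaving only E.
Day 2, shift 4: day 2 has {E, A, B} and shift 4 has {D}, leaving only C.
Day 2, shift 5: day 2 has {E, A, C, B} and shift 5 has {E, C}, leaving only D.
Day 3, shift 2: day 3 has {E, C} and shift 2 has {E, A, B}, leaving only D.
Day 5 already has {A} and shift 2 already has {E, A, D, B}, so day 5, shift 2 must be C.

C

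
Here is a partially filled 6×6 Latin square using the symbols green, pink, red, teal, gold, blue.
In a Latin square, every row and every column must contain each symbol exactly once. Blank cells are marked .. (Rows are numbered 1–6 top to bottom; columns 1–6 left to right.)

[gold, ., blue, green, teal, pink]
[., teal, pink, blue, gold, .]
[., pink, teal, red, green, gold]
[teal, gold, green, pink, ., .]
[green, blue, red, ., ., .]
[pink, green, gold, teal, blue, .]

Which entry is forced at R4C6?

blue

Row 1, column 2: row 1 has {green, pink, teal, gold, blue} and column 2 has {green, pink, teal, gold, blue}, leaving only red.
Row 2, column 1: row 2 has {pink, teal, gold, blue} and column 1 has {green, pink, teal, gold}, leaving only red.
Row 2, column 6: row 2 has {pink, red, teal, gold, blue} and column 6 has {pink, gold}, leaving only green.
Row 3, column 1: row 3 has {green, pink, red, teal, gold} and column 1 has {green, pink, red, teal, gold}, leaving only blue.
Row 4, column 5: row 4 has {green, pink, teal, gold} and column 5 has {green, teal, gold, blue}, leaving only red.
Row 4 already has {green, pink, red, teal, gold} and column 6 already has {green, pink, gold}, so row 4, column 6 must be blue.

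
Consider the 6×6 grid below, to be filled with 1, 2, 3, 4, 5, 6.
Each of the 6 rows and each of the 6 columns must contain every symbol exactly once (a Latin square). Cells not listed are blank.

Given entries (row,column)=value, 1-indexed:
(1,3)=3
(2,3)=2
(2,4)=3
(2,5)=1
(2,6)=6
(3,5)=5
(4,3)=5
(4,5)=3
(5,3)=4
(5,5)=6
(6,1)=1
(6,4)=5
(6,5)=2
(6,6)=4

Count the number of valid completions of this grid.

Row 1, column 1: eliminating its row and column leaves {2, 4, 5, 6}.
Row 1, column 2: eliminating its row and column leaves {1, 2, 4, 5, 6}.
Row 1, column 4: eliminating its row and column leaves {1, 2, 4, 6}.
Row 1, column 5: eliminating its row and column leaves {4}.
Row 1, column 6: eliminating its row and column leaves {1, 2, 5}.
Row 2, column 1: eliminating its row and column leaves {4, 5}.
Row 2, column 2: eliminating its row and column leaves {4, 5}.
Row 3, column 1: eliminating its row and column leaves {2, 3, 4, 6}.
Row 3, column 2: eliminating its row and column leaves {1, 2, 3, 4, 6}.
Row 3, column 3: eliminating its row and column leaves {1, 6}.
Row 3, column 4: eliminating its row and column leaves {1, 2, 4, 6}.
Row 3, column 6: eliminating its row and column leaves {1, 2, 3}.
Row 4, column 1: eliminating its row and column leaves {2, 4, 6}.
Row 4, column 2: eliminating its row and column leaves {1, 2, 4, 6}.
Row 4, column 4: eliminating its row and column leaves {1, 2, 4, 6}.
Row 4, column 6: eliminating its row and column leaves {1, 2}.
Row 5, column 1: eliminating its row and column leaves {2, 3, 5}.
Row 5, column 2: eliminating its row and column leaves {1, 2, 3, 5}.
Row 5, column 4: eliminating its row and column leaves {1, 2}.
Row 5, column 6: eliminating its row and column leaves {1, 2, 3, 5}.
Row 6, column 2: eliminating its row and column leaves {3, 6}.
Row 6, column 3: eliminating its row and column leaves {6}.
Enumerating the assignments across these blanks that avoid any row or column repeat gives 26 completions.

26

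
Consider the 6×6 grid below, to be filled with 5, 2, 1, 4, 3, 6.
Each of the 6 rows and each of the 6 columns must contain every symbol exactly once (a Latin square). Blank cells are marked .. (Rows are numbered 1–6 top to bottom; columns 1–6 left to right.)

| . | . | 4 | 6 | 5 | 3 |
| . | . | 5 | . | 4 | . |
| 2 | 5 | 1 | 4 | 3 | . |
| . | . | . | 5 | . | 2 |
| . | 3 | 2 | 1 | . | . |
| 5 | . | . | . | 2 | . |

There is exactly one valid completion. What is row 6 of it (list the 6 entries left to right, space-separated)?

Row 6, column 4: row 6 has {5, 2} and column 4 has {5, 1, 4, 6}, leaving only 3.
Row 6, column 3: row 6 has {5, 2, 3} and column 3 has {5, 2, 1, 4}, leaving only 6.
Row 1, column 1: row 1 has {5, 4, 3, 6} and column 1 has {5, 2}, leaving only 1.
Row 1, column 2: row 1 has {5, 1, 4, 3, 6} and column 2 has {5, 3}, leaving only 2.
Row 2, column 4: row 2 has {5, 4} and column 4 has {5, 1, 4, 3, 6}, leaving only 2.
Row 3, column 6: row 3 has {5, 2, 1, 4, 3} and column 6 has {2, 3}, leaving only 6.
Row 2, column 6: row 2 has {5, 2, 4} and column 6 has {2, 3, 6}, leaving only 1.
Row 6, column 6: row 6 has {5, 2, 3, 6} and column 6 has {2, 1, 3, 6}, leaving only 4.
Row 6, column 2: row 6 has {5, 2, 4, 3, 6} and column 2 has {5, 2, 3}, leaving only 1.
So row 6 reads: 5 1 6 3 2 4.

5 1 6 3 2 4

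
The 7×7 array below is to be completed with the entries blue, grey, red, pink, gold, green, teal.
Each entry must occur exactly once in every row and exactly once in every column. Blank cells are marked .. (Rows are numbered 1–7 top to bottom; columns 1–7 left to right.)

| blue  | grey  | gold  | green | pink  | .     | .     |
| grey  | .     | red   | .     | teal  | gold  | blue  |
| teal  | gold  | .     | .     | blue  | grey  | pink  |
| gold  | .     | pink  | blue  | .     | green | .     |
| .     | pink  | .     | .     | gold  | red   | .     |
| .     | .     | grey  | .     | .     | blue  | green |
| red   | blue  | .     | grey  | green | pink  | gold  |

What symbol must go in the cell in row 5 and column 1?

green

Row 5 already has {red, pink, gold} and column 1 already has {blue, grey, red, gold, teal}, so row 5, column 1 must be green.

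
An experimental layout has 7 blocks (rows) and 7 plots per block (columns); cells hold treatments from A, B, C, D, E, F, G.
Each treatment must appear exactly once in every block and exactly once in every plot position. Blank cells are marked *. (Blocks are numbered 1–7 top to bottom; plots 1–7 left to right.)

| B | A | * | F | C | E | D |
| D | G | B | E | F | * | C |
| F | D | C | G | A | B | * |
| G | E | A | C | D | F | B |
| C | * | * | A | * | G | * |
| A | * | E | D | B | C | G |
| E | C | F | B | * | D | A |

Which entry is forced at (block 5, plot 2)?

Block 1, plot 3: block 1 has {A, B, C, D, E, F} and plot 3 has {A, B, C, E, F}, leaving only G.
Block 2, plot 6: block 2 has {B, C, D, E, F, G} and plot 6 has {B, C, D, E, F, G}, leaving only A.
Block 3, plot 7: block 3 has {A, B, C, D, F, G} and plot 7 has {A, B, C, D, G}, leaving only E.
Block 5, plot 3: block 5 has {A, C, G} and plot 3 has {A, B, C, E, F, G}, leaving only D.
Block 5, plot 5: block 5 has {A, C, D, G} and plot 5 has {A, B, C, D, F}, leaving only E.
Block 5, plot 7: block 5 has {A, C, D, E, G} and plot 7 has {A, B, C, D, E, G}, leaving only F.
Block 5 already has {A, C, D, E, F, G} and plot 2 already has {A, C, D, E, G}, so block 5, plot 2 must be B.

B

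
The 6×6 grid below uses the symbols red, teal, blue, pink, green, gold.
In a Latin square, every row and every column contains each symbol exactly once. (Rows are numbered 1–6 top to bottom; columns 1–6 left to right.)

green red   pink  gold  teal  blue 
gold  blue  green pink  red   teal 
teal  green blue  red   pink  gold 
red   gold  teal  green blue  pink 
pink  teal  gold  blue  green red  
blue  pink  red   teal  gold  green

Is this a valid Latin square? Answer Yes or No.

Yes

Each row is a permutation of the 6 symbols, and so is each column.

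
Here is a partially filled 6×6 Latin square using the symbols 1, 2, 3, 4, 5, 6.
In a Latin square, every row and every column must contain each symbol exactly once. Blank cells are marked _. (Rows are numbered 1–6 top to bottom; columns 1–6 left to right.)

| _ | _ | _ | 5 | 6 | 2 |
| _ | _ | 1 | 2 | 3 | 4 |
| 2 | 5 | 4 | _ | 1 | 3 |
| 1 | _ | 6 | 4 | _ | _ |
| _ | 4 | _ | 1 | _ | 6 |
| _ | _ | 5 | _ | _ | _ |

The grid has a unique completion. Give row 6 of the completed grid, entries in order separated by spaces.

6 2 5 3 4 1

Row 6, column 6: row 6 has {5} and column 6 has {2, 3, 4, 6}, leaving only 1.
Row 1, column 3: row 1 has {2, 5, 6} and column 3 has {1, 4, 5, 6}, leaving only 3.
Row 1, column 1: row 1 has {2, 3, 5, 6} and column 1 has {1, 2}, leaving only 4.
Row 1, column 2: row 1 has {2, 3, 4, 5, 6} and column 2 has {4, 5}, leaving only 1.
Row 2, column 2: row 2 has {1, 2, 3, 4} and column 2 has {1, 4, 5}, leaving only 6.
Row 2, column 1: row 2 has {1, 2, 3, 4, 6} and column 1 has {1, 2, 4}, leaving only 5.
Row 3, column 4: row 3 has {1, 2, 3, 4, 5} and column 4 has {1, 2, 4, 5}, leaving only 6.
Row 6, column 4: row 6 has {1, 5} and column 4 has {1, 2, 4, 5, 6}, leaving only 3.
Row 6, column 1: row 6 has {1, 3, 5} and column 1 has {1, 2, 4, 5}, leaving only 6.
Row 6, column 2: row 6 has {1, 3, 5, 6} and column 2 has {1, 4, 5, 6}, leaving only 2.
Row 6, column 5: row 6 has {1, 2, 3, 5, 6} and column 5 has {1, 3, 6}, leaving only 4.
So row 6 reads: 6 2 5 3 4 1.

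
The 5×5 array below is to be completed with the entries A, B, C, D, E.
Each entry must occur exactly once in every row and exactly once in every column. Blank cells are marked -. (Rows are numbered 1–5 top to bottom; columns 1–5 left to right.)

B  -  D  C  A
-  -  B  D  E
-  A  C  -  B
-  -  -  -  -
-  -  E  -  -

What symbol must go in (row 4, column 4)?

B

Row 1, column 2: row 1 has {A, B, C, D} and column 2 has {A}, leaving only E.
Row 2, column 2: row 2 has {B, D, E} and column 2 has {A, E}, leaving only C.
Row 2, column 1: row 2 has {B, C, D, E} and column 1 has {B}, leaving only A.
Row 3, column 4: row 3 has {A, B, C} and column 4 has {C, D}, leaving only E.
Row 3, column 1: row 3 has {A, B, C, E} and column 1 has {A, B}, leaving only D.
Row 4, column 3: row 4 has {} and column 3 has {B, C, D, E}, leaving only A.
Row 4 already has {A} and column 4 already has {C, D, E}, so row 4, column 4 must be B.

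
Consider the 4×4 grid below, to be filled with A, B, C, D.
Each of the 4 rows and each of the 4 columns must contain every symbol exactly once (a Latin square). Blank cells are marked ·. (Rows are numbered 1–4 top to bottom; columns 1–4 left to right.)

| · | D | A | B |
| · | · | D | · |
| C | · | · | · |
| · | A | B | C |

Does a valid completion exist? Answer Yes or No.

Row 1, column 1: row 1 together with column 1 already contain {A, B, C, D} — every symbol — so nothing can go there. The grid has no valid completion.

No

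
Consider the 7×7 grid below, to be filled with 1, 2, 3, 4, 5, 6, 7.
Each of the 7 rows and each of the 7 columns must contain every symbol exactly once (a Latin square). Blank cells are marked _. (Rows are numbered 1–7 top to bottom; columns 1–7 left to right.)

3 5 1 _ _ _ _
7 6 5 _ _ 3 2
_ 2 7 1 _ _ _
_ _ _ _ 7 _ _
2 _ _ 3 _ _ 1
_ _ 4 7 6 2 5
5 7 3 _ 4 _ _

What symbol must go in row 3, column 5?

3

Row 1, column 5: row 1 has {1, 3, 5} and column 5 has {4, 6, 7}, leaving only 2.
Row 2, column 4: row 2 has {2, 3, 5, 6, 7} and column 4 has {1, 3, 7}, leaving only 4.
Row 1, column 4: row 1 has {1, 2, 3, 5} and column 4 has {1, 3, 4, 7}, leaving only 6.
Row 2, column 5: row 2 has {2, 3, 4, 5, 6, 7} and column 5 has {2, 4, 6, 7}, leaving only 1.
Row 5, column 2: row 5 has {1, 2, 3} and column 2 has {2, 5, 6, 7}, leaving only 4.
Row 5, column 3: row 5 has {1, 2, 3, 4} and column 3 has {1, 3, 4, 5, 7}, leaving only 6.
Row 4, column 3: row 4 has {7} and column 3 has {1, 3, 4, 5, 6, 7}, leaving only 2.
Row 4, column 4: row 4 has {2, 7} and column 4 has {1, 3, 4, 6, 7}, leaving only 5.
Row 5, column 5: row 5 has {1, 2, 3, 4, 6} and column 5 has {1, 2, 4, 6, 7}, leaving only 5.
Row 3 already has {1, 2, 7} and column 5 already has {1, 2, 4, 5, 6, 7}, so row 3, column 5 must be 3.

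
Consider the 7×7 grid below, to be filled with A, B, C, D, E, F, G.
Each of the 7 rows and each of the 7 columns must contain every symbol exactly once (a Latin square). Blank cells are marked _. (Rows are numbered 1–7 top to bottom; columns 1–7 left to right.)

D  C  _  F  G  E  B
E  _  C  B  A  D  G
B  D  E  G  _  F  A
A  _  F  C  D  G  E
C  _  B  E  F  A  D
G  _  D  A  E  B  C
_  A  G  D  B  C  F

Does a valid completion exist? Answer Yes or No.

Row 7, column 1: row 7 together with column 1 already contain {A, B, C, D, E, F, G} — every symbol — so nothing can go there. The grid has no valid completion.

No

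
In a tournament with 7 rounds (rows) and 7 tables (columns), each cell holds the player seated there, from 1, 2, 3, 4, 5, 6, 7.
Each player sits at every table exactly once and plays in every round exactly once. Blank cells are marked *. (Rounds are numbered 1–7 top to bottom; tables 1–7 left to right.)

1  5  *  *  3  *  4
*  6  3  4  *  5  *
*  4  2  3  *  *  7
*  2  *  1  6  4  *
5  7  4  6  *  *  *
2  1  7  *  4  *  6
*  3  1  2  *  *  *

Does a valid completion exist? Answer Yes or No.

No

Round 1, table 3: round 1 has {1, 3, 4, 5} and table 3 has {1, 2, 3, 4, 7}, so it must be 6.
Round 1, table 4: round 1 has {1, 3, 4, 5, 6} and table 4 has {1, 2, 3, 4, 6}, so it must be 7.
Round 1, table 6: round 1 has {1, 3, 4, 5, 6, 7} and table 6 has {4, 5}, so it must be 2.
Round 2, table 1: round 2 has {3, 4, 5, 6} and table 1 has {1, 2, 5}, so it must be 7.
Round 3, table 1: round 3 has {2, 3, 4, 7} and table 1 has {1, 2, 5, 7}, so it must be 6.
Round 3, table 6: round 3 has {2, 3, 4, 6, 7} and table 6 has {2, 4, 5}, so it must be 1.
Round 3, table 5: round 3 has {1, 2, 3, 4, 6, 7} and table 5 has {3, 4, 6}, so it must be 5.
Round 4, table 1: round 4 has {1, 2, 4, 6} and table 1 has {1, 2, 5, 6, 7}, so it must be 3.
Round 4, table 3: round 4 has {1, 2, 3, 4, 6} and table 3 has {1, 2, 3, 4, 6, 7}, so it must be 5.
Now round 4, table 7: round 4 together with table 7 already contain {1, 2, 3, 4, 5, 6, 7} — every symbol — so nothing can go there. The grid has no valid completion.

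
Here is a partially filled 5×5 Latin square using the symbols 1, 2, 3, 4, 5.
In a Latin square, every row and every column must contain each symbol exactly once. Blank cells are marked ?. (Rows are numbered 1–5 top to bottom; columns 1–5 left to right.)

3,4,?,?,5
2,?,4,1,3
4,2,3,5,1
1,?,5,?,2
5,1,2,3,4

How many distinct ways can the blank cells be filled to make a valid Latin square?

Row 1, column 3: eliminating its row and column leaves {1}.
Row 1, column 4: eliminating its row and column leaves {2}.
Row 2, column 2: eliminating its row and column leaves {5}.
Row 4, column 2: eliminating its row and column leaves {3}.
Row 4, column 4: eliminating its row and column leaves {4}.
Only one assignment across all blanks avoids any row or column repeat, giving 1 completion.

1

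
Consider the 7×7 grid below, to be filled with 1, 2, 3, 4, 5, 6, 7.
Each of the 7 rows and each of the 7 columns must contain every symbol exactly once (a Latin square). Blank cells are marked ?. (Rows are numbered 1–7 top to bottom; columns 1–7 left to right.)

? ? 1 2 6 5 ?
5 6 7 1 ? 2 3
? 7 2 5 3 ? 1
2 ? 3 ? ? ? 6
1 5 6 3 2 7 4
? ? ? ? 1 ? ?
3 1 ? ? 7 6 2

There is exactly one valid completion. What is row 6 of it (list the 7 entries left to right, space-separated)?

7 2 4 6 1 3 5

Row 1, column 7: row 1 has {1, 2, 5, 6} and column 7 has {1, 2, 3, 4, 6}, leaving only 7.
Row 6, column 7: row 6 has {1} and column 7 has {1, 2, 3, 4, 6, 7}, leaving only 5.
Row 6, column 3: row 6 has {1, 5} and column 3 has {1, 2, 3, 6, 7}, leaving only 4.
Row 6, column 6: row 6 has {1, 4, 5} and column 6 has {2, 5, 6, 7}, leaving only 3.
Row 6, column 2: row 6 has {1, 3, 4, 5} and column 2 has {1, 5, 6, 7}, leaving only 2.
Row 1, column 1: row 1 has {1, 2, 5, 6, 7} and column 1 has {1, 2, 3, 5}, leaving only 4.
Row 1, column 2: row 1 has {1, 2, 4, 5, 6, 7} and column 2 has {1, 2, 5, 6, 7}, leaving only 3.
Row 2, column 5: row 2 has {1, 2, 3, 5, 6, 7} and column 5 has {1, 2, 3, 6, 7}, leaving only 4.
Row 3, column 1: row 3 has {1, 2, 3, 5, 7} and column 1 has {1, 2, 3, 4, 5}, leaving only 6.
Row 6, column 1: row 6 has {1, 2, 3, 4, 5} and column 1 has {1, 2, 3, 4, 5, 6}, leaving only 7.
Row 6, column 4: row 6 has {1, 2, 3, 4, 5, 7} and column 4 has {1, 2, 3, 5}, leaving only 6.
So row 6 reads: 7 2 4 6 1 3 5.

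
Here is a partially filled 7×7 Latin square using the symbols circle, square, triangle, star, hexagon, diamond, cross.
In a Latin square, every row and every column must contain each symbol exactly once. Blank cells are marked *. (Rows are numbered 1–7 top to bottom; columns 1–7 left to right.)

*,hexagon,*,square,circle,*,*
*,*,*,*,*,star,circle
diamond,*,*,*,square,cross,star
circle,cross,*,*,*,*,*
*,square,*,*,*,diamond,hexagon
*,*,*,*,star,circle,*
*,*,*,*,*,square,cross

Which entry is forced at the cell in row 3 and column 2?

circle

Row 1, column 6: row 1 has {circle, square, hexagon} and column 6 has {circle, square, star, diamond, cross}, leaving only triangle.
Row 1, column 7: row 1 has {circle, square, triangle, hexagon} and column 7 has {circle, star, hexagon, cross}, leaving only diamond.
Row 4, column 6: row 4 has {circle, cross} and column 6 has {circle, square, triangle, star, diamond, cross}, leaving only hexagon.
Row 3, column 2 is narrowed to {circle, triangle}.
If it were triangle, then row 6, column 2 would be left with no valid symbol.
So row 3, column 2 must be circle.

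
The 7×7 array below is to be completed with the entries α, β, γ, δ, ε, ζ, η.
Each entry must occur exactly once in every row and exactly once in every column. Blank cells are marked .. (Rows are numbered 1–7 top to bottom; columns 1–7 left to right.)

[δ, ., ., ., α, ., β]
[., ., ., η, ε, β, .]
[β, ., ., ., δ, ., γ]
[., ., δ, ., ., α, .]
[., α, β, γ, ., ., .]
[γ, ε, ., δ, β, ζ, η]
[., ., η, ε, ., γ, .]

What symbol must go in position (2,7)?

α

Row 1, column 4: row 1 has {α, β, δ} and column 4 has {γ, δ, ε, η}, leaving only ζ.
Row 3, column 4: row 3 has {β, γ, δ} and column 4 has {γ, δ, ε, ζ, η}, leaving only α.
Row 4, column 4: row 4 has {α, δ} and column 4 has {α, γ, δ, ε, ζ, η}, leaving only β.
Row 6, column 3: row 6 has {β, γ, δ, ε, ζ, η} and column 3 has {β, δ, η}, leaving only α.
Row 7, column 5: row 7 has {γ, ε, η} and column 5 has {α, β, δ, ε}, leaving only ζ.
Row 5, column 5: row 5 has {α, β, γ} and column 5 has {α, β, δ, ε, ζ}, leaving only η.
Row 4, column 5: row 4 has {α, β, δ} and column 5 has {α, β, δ, ε, ζ, η}, leaving only γ.
Row 7, column 1: row 7 has {γ, ε, ζ, η} and column 1 has {β, γ, δ}, leaving only α.
Row 2, column 1: row 2 has {β, ε, η} and column 1 has {α, β, γ, δ}, leaving only ζ.
Row 2, column 3: row 2 has {β, ε, ζ, η} and column 3 has {α, β, δ, η}, leaving only γ.
Row 1, column 3: row 1 has {α, β, δ, ζ} and column 3 has {α, β, γ, δ, η}, leaving only ε.
Row 1, column 6: row 1 has {α, β, δ, ε, ζ} and column 6 has {α, β, γ, ζ}, leaving only η.
Row 1, column 2: row 1 has {α, β, δ, ε, ζ, η} and column 2 has {α, ε}, leaving only γ.
Row 2, column 2: row 2 has {β, γ, ε, ζ, η} and column 2 has {α, γ, ε}, leaving only δ.
Row 2 already has {β, γ, δ, ε, ζ, η} and column 7 already has {β, γ, η}, so row 2, column 7 must be α.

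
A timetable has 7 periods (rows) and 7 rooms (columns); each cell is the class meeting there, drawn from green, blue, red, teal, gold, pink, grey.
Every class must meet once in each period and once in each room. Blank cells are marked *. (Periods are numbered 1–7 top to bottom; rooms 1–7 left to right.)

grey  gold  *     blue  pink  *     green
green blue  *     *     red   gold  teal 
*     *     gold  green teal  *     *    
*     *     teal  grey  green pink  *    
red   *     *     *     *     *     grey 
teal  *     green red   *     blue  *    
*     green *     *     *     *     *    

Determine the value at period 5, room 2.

Period 1, room 3: period 1 has {green, blue, gold, pink, grey} and room 3 has {green, teal, gold}, leaving only red.
Period 1, room 6: period 1 has {green, blue, red, gold, pink, grey} and room 6 has {blue, gold, pink}, leaving only teal.
Period 2, room 4: period 2 has {green, blue, red, teal, gold} and room 4 has {green, blue, red, grey}, leaving only pink.
Period 2, room 3: period 2 has {green, blue, red, teal, gold, pink} and room 3 has {green, red, teal, gold}, leaving only grey.
Period 4, room 2: period 4 has {green, teal, pink, grey} and room 2 has {green, blue, gold}, leaving only red.
Period 5, room 6: period 5 has {red, grey} and room 6 has {blue, teal, gold, pink}, leaving only green.
Period 5, room 2 is narrowed to {teal, pink}.
If it were pink, then period 6, room 2 would be left with no valid symbol.
So period 5, room 2 must be teal.

teal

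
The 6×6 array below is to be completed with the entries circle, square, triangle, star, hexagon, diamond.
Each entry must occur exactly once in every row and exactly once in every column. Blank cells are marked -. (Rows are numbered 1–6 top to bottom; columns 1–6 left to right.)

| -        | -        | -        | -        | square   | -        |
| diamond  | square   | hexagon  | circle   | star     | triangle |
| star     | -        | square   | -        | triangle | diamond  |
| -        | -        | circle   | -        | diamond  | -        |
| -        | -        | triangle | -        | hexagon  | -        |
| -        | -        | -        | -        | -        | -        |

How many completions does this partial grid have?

34

Row 1, column 1: eliminating its row and column leaves {circle, triangle, hexagon}.
Row 1, column 2: eliminating its row and column leaves {circle, triangle, star, hexagon, diamond}.
Row 1, column 3: eliminating its row and column leaves {star, diamond}.
Row 1, column 4: eliminating its row and column leaves {triangle, star, hexagon, diamond}.
Row 1, column 6: eliminating its row and column leaves {circle, star, hexagon}.
Row 3, column 2: eliminating its row and column leaves {circle, hexagon}.
Row 3, column 4: eliminating its row and column leaves {hexagon}.
Row 4, column 1: eliminating its row and column leaves {square, triangle, hexagon}.
Row 4, column 2: eliminating its row and column leaves {triangle, star, hexagon}.
Row 4, column 4: eliminating its row and column leaves {square, triangle, star, hexagon}.
Row 4, column 6: eliminating its row and column leaves {square, star, hexagon}.
Row 5, column 1: eliminating its row and column leaves {circle, square}.
Row 5, column 2: eliminating its row and column leaves {circle, star, diamond}.
Row 5, column 4: eliminating its row and column leaves {square, star, diamond}.
Row 5, column 6: eliminating its row and column leaves {circle, square, star}.
Row 6, column 1: eliminating its row and column leaves {circle, square, triangle, hexagon}.
Row 6, column 2: eliminating its row and column leaves {circle, triangle, star, hexagon, diamond}.
Row 6, column 3: eliminating its row and column leaves {star, diamond}.
Row 6, column 4: eliminating its row and column leaves {square, triangle, star, hexagon, diamond}.
Row 6, column 5: eliminating its row and column leaves {circle}.
Row 6, column 6: eliminating its row and column leaves {circle, square, star, hexagon}.
Enumerating the assignments across these blanks that avoid any row or column repeat gives 34 completions.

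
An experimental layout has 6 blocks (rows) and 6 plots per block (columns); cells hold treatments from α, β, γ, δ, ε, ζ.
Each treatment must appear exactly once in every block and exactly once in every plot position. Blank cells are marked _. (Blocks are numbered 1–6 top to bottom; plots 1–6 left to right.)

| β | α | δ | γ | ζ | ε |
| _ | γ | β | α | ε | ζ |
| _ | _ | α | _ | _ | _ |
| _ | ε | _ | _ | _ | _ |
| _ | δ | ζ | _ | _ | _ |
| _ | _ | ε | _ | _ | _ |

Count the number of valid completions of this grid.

32

Block 2, plot 1: eliminating its block and plot leaves {δ}.
Block 3, plot 1: eliminating its block and plot leaves {γ, δ, ε, ζ}.
Block 3, plot 2: eliminating its block and plot leaves {β, ζ}.
Block 3, plot 4: eliminating its block and plot leaves {β, δ, ε, ζ}.
Block 3, plot 5: eliminating its block and plot leaves {β, γ, δ}.
Block 3, plot 6: eliminating its block and plot leaves {β, γ, δ}.
Block 4, plot 1: eliminating its block and plot leaves {α, γ, δ, ζ}.
Block 4, plot 3: eliminating its block and plot leaves {γ}.
Block 4, plot 4: eliminating its block and plot leaves {β, δ, ζ}.
Block 4, plot 5: eliminating its block and plot leaves {α, β, γ, δ}.
Block 4, plot 6: eliminating its block and plot leaves {α, β, γ, δ}.
Block 5, plot 1: eliminating its block and plot leaves {α, γ, ε}.
Block 5, plot 4: eliminating its block and plot leaves {β, ε}.
Block 5, plot 5: eliminating its block and plot leaves {α, β, γ}.
Block 5, plot 6: eliminating its block and plot leaves {α, β, γ}.
Block 6, plot 1: eliminating its block and plot leaves {α, γ, δ, ζ}.
Block 6, plot 2: eliminating its block and plot leaves {β, ζ}.
Block 6, plot 4: eliminating its block and plot leaves {β, δ, ζ}.
Block 6, plot 5: eliminating its block and plot leaves {α, β, γ, δ}.
Block 6, plot 6: eliminating its block and plot leaves {α, β, γ, δ}.
Enumerating the assignments across these blanks that avoid any block or plot repeat gives 32 completions.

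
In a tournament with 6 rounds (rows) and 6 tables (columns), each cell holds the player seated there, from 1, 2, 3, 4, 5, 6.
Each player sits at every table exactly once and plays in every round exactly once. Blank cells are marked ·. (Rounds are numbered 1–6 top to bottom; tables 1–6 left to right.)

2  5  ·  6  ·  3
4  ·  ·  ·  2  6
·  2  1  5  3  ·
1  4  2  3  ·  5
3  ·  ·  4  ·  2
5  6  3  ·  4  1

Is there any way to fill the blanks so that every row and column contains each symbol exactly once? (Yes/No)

Yes

No round or table among the givens repeats a symbol, and propagating forced cells runs into no contradiction.
One valid completion exists (for instance, 2 5 4 6 1 3 / 4 3 5 1 2 6 / 6 2 1 5 3 4 / 1 4 2 3 6 5 / 3 1 6 4 5 2 / 5 6 3 2 4 1).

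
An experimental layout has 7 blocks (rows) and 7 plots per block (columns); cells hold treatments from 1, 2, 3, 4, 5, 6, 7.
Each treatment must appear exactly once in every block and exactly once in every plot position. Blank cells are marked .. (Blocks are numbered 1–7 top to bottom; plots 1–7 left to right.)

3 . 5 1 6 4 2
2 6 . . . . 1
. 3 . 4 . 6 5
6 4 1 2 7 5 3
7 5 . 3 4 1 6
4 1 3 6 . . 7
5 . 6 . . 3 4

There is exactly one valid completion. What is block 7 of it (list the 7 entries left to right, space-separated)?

Block 7, plot 4: block 7 has {3, 4, 5, 6} and plot 4 has {1, 2, 3, 4, 6}, leaving only 7.
Block 7, plot 2: block 7 has {3, 4, 5, 6, 7} and plot 2 has {1, 3, 4, 5, 6}, leaving only 2.
Block 7, plot 5: block 7 has {2, 3, 4, 5, 6, 7} and plot 5 has {4, 6, 7}, leaving only 1.
So block 7 reads: 5 2 6 7 1 3 4.

5 2 6 7 1 3 4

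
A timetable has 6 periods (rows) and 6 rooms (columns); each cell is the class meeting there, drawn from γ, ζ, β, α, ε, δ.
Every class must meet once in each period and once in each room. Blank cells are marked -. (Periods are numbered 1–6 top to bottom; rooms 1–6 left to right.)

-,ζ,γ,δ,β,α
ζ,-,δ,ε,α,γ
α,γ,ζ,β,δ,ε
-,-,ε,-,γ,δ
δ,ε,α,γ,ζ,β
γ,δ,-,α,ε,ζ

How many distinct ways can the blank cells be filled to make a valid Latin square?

1

Period 1, room 1: eliminating its period and room leaves {ε}.
Period 2, room 2: eliminating its period and room leaves {β}.
Period 4, room 1: eliminating its period and room leaves {β}.
Period 4, room 2: eliminating its period and room leaves {β, α}.
Period 4, room 4: eliminating its period and room leaves {ζ}.
Period 6, room 3: eliminating its period and room leaves {β}.
Only one assignment across all blanks avoids any period or room repeat, giving 1 completion.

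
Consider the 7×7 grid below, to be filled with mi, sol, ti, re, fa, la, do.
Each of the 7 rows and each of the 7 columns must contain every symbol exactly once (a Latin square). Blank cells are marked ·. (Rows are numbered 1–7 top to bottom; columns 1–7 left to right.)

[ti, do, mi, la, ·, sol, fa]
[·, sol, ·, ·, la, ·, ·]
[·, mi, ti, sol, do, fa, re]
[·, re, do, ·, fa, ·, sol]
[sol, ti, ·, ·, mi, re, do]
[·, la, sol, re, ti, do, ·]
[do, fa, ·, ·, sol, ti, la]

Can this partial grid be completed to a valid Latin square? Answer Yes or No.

Yes

No row or column among the givens repeats a symbol, and propagating forced cells runs into no contradiction.
One valid completion exists (for instance, ti do mi la re sol fa / re sol fa do la mi ti / la mi ti sol do fa re / mi re do ti fa la sol / sol ti la fa mi re do / fa la sol re ti do mi / do fa re mi sol ti la).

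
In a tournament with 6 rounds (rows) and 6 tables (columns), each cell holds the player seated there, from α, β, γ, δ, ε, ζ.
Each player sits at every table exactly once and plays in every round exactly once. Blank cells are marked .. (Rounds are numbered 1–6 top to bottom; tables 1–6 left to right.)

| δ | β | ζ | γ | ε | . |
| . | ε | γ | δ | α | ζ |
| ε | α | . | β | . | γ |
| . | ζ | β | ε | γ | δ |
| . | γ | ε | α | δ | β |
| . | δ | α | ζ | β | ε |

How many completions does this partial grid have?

1

Round 1, table 6: eliminating its round and table leaves {α}.
Round 2, table 1: eliminating its round and table leaves {β}.
Round 3, table 3: eliminating its round and table leaves {δ}.
Round 3, table 5: eliminating its round and table leaves {ζ}.
Round 4, table 1: eliminating its round and table leaves {α}.
Round 5, table 1: eliminating its round and table leaves {ζ}.
Round 6, table 1: eliminating its round and table leaves {γ}.
Only one assignment across all blanks avoids any round or table repeat, giving 1 completion.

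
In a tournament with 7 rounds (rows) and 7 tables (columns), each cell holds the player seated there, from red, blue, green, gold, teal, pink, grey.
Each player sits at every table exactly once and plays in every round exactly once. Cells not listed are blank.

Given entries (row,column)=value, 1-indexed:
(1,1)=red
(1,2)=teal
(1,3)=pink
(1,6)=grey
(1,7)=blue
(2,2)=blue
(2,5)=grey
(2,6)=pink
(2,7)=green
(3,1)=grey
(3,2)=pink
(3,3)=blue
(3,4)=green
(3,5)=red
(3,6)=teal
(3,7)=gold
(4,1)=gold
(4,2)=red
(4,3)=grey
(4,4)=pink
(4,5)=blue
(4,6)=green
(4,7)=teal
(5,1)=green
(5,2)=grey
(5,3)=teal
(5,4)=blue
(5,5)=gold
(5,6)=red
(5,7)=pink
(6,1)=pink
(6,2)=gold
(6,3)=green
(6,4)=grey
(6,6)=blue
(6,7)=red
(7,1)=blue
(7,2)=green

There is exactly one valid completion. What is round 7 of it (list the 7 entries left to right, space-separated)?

blue green red teal pink gold grey

Round 7, table 6: round 7 has {blue, green} and table 6 has {red, blue, green, teal, pink, grey}, leaving only gold.
Round 7, table 3: round 7 has {blue, green, gold} and table 3 has {blue, green, teal, pink, grey}, leaving only red.
Round 7, table 4: round 7 has {red, blue, green, gold} and table 4 has {blue, green, pink, grey}, leaving only teal.
Round 7, table 5: round 7 has {red, blue, green, gold, teal} and table 5 has {red, blue, gold, grey}, leaving only pink.
Round 7, table 7: round 7 has {red, blue, green, gold, teal, pink} and table 7 has {red, blue, green, gold, teal, pink}, leaving only grey.
So round 7 reads: blue green red teal pink gold grey.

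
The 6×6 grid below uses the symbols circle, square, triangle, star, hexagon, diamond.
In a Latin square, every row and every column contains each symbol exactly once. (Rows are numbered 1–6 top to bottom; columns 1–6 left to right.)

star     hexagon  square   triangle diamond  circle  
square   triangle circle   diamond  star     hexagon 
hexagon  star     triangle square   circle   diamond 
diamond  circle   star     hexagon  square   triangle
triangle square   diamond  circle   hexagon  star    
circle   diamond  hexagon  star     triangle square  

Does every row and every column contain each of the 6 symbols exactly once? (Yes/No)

Each row is a permutation of the 6 symbols, and so is each column.

Yes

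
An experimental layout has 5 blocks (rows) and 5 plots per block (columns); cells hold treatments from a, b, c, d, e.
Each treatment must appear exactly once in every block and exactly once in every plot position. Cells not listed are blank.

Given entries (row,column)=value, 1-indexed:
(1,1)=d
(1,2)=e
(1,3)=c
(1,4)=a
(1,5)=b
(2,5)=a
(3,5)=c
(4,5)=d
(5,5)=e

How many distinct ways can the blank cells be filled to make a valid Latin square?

56

Block 2, plot 1: eliminating its block and plot leaves {b, c, e}.
Block 2, plot 2: eliminating its block and plot leaves {b, c, d}.
Block 2, plot 3: eliminating its block and plot leaves {b, d, e}.
Block 2, plot 4: eliminating its block and plot leaves {b, c, d, e}.
Block 3, plot 1: eliminating its block and plot leaves {a, b, e}.
Block 3, plot 2: eliminating its block and plot leaves {a, b, d}.
Block 3, plot 3: eliminating its block and plot leaves {a, b, d, e}.
Block 3, plot 4: eliminating its block and plot leaves {b, d, e}.
Block 4, plot 1: eliminating its block and plot leaves {a, b, c, e}.
Block 4, plot 2: eliminating its block and plot leaves {a, b, c}.
Block 4, plot 3: eliminating its block and plot leaves {a, b, e}.
Block 4, plot 4: eliminating its block and plot leaves {b, c, e}.
Block 5, plot 1: eliminating its block and plot leaves {a, b, c}.
Block 5, plot 2: eliminating its block and plot leaves {a, b, c, d}.
Block 5, plot 3: eliminating its block and plot leaves {a, b, d}.
Block 5, plot 4: eliminating its block and plot leaves {b, c, d}.
Enumerating the assignments across these blanks that avoid any block or plot repeat gives 56 completions.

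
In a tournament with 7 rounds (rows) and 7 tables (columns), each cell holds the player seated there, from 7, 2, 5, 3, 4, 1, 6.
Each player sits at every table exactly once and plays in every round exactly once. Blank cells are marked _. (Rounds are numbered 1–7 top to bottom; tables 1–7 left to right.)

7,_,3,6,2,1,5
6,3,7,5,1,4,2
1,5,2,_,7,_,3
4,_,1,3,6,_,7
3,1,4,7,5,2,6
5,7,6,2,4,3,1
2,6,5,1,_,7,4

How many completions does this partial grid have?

Round 1, table 2: eliminating its round and table leaves {4}.
Round 3, table 4: eliminating its round and table leaves {4}.
Round 3, table 6: eliminating its round and table leaves {6}.
Round 4, table 2: eliminating its round and table leaves {2}.
Round 4, table 6: eliminating its round and table leaves {5}.
Round 7, table 5: eliminating its round and table leaves {3}.
Only one assignment across all blanks avoids any round or table repeat, giving 1 completion.

1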